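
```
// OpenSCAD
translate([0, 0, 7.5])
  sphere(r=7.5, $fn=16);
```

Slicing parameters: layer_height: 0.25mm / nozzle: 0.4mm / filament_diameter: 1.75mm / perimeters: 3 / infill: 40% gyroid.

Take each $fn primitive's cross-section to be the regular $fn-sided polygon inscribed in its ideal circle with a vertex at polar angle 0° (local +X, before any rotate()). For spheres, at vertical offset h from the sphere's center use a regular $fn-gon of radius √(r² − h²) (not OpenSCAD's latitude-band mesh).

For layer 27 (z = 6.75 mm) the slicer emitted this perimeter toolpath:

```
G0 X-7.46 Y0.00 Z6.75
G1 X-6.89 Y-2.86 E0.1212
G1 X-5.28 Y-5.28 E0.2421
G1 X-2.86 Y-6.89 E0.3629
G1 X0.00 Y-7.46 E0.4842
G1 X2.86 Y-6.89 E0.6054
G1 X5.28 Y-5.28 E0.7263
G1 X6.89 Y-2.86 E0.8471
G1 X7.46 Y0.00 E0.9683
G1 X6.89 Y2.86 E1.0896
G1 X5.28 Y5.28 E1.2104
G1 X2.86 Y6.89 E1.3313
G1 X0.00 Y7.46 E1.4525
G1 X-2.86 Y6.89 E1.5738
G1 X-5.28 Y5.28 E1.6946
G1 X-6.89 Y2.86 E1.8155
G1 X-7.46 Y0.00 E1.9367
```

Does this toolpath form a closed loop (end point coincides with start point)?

yes

Start point (G0): (-7.46, 0.00). End point (last G1): the path returns to the start — closed.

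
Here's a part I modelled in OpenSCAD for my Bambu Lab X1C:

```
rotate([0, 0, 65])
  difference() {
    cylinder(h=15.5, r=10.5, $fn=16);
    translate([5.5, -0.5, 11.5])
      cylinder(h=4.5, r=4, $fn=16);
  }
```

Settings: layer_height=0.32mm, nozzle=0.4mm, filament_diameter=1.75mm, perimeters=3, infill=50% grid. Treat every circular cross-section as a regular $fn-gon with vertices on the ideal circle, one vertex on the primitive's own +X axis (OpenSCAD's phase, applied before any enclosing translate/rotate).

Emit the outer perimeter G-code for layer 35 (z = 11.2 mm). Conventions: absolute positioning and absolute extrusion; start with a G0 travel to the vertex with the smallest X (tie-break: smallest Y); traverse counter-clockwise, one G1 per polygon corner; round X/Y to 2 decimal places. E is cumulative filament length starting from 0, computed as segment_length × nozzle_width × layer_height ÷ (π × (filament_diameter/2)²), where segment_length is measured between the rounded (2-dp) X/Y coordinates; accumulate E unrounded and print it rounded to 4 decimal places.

G0 X-10.49 Y0.46 Z11.20
G1 X-9.87 Y-3.59 E0.2180
G1 X-7.74 Y-7.09 E0.4361
G1 X-4.44 Y-9.52 E0.6542
G1 X-0.46 Y-10.49 E0.8722
G1 X3.59 Y-9.87 E1.0902
G1 X7.09 Y-7.74 E1.3082
G1 X9.52 Y-4.44 E1.5263
G1 X10.49 Y-0.46 E1.7443
G1 X9.87 Y3.59 E1.9624
G1 X7.74 Y7.09 E2.1804
G1 X4.44 Y9.52 E2.3985
G1 X0.46 Y10.49 E2.6165
G1 X-3.59 Y9.87 E2.8345
G1 X-7.09 Y7.74 E3.0526
G1 X-9.52 Y4.44 E3.2706
G1 X-10.49 Y0.46 E3.4886

At z = 11.2 mm: the r=10.5 cylinder gives a regular 16-gon of circumradius 10.5 (constant along its height); the cylinder at (5.5, -0.5) does not reach this height (z outside [11.5, 16]); Subtracting the remaining from the first: none of the subtracted shapes is present at this height, so the r=10.5 cylinder is unchanged — 1 connected region; (rotated 65° about Z; rotation is an isometry so areas/perimeters/island counts are preserved). The outline is a single polygon with 16 vertices. Extrusion per mm of travel: 0.4 × 0.32 / (π × 0.875²) = 0.053216. Accumulating E over each segment gives final E = 3.4886.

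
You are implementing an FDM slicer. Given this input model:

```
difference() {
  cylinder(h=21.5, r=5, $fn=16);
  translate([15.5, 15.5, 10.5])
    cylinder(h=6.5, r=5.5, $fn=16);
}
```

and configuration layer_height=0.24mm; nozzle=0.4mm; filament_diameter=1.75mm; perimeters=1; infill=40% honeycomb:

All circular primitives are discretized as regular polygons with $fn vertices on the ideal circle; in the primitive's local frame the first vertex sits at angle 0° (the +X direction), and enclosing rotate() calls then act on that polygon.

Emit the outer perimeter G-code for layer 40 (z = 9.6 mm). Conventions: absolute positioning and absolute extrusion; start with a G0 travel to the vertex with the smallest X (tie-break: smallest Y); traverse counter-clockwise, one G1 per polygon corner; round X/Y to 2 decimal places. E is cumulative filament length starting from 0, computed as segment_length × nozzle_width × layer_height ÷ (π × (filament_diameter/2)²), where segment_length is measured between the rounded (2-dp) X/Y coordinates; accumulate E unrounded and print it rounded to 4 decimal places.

At z = 9.6 mm: the r=5 cylinder gives a regular 16-gon of circumradius 5 (constant along its height); the cylinder at (15.5, 15.5) is not intersected at this z (z outside [10.5, 17]); Taking the first minus the rest: none of the subtracted shapes is present at this height, so the r=5 cylinder is unchanged — 1 connected region. The outline is a single polygon with 16 vertices. Extrusion per mm of travel: 0.4 × 0.24 / (π × 0.875²) = 0.039912. Accumulating E over each segment gives final E = 1.2461.

G0 X-5.00 Y0.00 Z9.60
G1 X-4.62 Y-1.91 E0.0777
G1 X-3.54 Y-3.54 E0.1558
G1 X-1.91 Y-4.62 E0.2338
G1 X0.00 Y-5.00 E0.3115
G1 X1.91 Y-4.62 E0.3893
G1 X3.54 Y-3.54 E0.4673
G1 X4.62 Y-1.91 E0.5453
G1 X5.00 Y0.00 E0.6231
G1 X4.62 Y1.91 E0.7008
G1 X3.54 Y3.54 E0.7788
G1 X1.91 Y4.62 E0.8569
G1 X0.00 Y5.00 E0.9346
G1 X-1.91 Y4.62 E1.0123
G1 X-3.54 Y3.54 E1.0904
G1 X-4.62 Y1.91 E1.1684
G1 X-5.00 Y0.00 E1.2461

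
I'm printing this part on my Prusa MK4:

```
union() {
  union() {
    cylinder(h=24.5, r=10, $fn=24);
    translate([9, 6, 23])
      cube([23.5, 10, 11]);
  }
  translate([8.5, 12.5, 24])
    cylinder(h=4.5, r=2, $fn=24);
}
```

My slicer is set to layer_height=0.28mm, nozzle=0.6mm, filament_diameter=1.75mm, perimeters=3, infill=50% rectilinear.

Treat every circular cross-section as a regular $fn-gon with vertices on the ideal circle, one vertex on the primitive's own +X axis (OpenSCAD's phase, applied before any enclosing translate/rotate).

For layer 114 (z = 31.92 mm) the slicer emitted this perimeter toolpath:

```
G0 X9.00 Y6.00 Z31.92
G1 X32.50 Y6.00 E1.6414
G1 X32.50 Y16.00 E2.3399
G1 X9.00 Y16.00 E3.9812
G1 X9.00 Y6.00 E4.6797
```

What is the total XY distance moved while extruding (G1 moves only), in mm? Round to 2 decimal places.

67.00 mm

Sum the Euclidean lengths of each G1 segment: total = 67.00 mm.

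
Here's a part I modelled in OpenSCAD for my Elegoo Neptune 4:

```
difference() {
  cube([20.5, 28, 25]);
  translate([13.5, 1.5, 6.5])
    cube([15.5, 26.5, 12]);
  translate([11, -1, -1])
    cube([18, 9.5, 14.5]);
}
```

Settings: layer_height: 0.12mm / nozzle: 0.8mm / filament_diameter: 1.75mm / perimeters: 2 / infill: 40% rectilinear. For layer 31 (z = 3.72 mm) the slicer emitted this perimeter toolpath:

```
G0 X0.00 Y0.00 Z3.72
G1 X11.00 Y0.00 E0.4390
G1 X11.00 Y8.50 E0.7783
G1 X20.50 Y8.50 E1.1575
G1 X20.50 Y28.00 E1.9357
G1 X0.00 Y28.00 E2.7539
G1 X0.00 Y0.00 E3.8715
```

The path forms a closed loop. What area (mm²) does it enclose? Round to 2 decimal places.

493.25 mm²

Apply the shoelace formula to the sequence of (X, Y) vertices; enclosed area = 493.25 mm².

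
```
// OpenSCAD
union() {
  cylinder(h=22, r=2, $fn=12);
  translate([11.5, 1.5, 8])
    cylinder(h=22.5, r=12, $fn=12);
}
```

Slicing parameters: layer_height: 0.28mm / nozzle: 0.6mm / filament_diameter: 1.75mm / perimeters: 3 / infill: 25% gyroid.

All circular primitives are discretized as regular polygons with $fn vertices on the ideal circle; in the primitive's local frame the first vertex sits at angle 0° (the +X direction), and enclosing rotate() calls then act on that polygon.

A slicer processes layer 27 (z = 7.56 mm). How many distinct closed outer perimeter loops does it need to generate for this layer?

At z = 7.56 mm: the cylinder: section is a regular 12-gon, circumradius r=2; the cylinder at (11.5, 1.5) is not intersected at this z (z outside [8, 30.5]); Merging all regions: only the r=2 cylinder is present, so the union is just that shape — 1 connected region. The result has 1 disconnected region.

1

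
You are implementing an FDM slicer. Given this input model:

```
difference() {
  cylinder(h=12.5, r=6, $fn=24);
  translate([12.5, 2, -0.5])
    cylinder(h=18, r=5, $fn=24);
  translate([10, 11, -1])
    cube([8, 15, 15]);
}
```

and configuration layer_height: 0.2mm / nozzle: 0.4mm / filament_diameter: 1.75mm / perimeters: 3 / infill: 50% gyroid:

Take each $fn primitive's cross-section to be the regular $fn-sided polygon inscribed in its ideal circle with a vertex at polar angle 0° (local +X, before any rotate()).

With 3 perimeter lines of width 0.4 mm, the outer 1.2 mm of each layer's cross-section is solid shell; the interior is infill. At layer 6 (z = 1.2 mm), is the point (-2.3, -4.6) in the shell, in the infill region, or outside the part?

shell

At z = 1.2 mm: the r=6 cylinder contributes a regular 24-gon of circumradius 6; the r=5 cylinder at (12.5, 2) contributes a regular 24-gon of circumradius 5; the 8×15 cube at (10, 11) contributes its full rectangle; Subtracting the remaining from the first: starting from the r=6 cylinder, the r=5 cylinder at (12.5, 2) misses the remaining region (no effect); the 8×15 cube at (10, 11) misses the remaining region (no effect) — 1 connected region. Overall, the cross-section is a single solid region. The nearest boundary edge runs (-1.55, -5.80)→(-3.00, -5.20); distance from the point to it = 0.82 mm. The point is inside the cross-section, 0.82 mm from the nearest boundary — within the 1.2 mm shell band (3 × 0.4).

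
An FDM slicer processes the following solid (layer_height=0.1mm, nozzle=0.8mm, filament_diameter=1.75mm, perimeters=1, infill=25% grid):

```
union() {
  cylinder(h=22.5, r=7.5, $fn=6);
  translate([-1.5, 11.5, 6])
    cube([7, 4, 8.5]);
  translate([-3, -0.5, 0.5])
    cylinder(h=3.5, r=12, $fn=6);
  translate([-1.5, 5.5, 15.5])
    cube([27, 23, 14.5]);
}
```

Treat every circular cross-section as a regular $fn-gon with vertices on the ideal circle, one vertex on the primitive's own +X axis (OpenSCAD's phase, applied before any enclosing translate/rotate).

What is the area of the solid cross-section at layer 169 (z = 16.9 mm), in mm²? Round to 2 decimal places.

761.63 mm²

At z = 16.9 mm: the r=7.5 cylinder contributes a regular 6-gon of circumradius 7.5 (area = (6/2)·7.500²·sin(360°/6) = 146.14 mm²); the cube at (-1.5, 11.5) is not intersected at this z (z outside [6, 14.5]); the cylinder at (-3, -0.5) is absent (z outside [0.5, 4]); the cube at (-1.5, 5.5) is present — its section is the full 27×23 rectangle (area 621.00 mm²); Combining (union): the regions partially overlap — summed areas 767.14 mm² minus the doubly-counted overlap 5.51 mm² gives 761.63 mm² — area = 761.63 mm². Overall, the cross-section is a single solid region. Net area = 761.63 mm².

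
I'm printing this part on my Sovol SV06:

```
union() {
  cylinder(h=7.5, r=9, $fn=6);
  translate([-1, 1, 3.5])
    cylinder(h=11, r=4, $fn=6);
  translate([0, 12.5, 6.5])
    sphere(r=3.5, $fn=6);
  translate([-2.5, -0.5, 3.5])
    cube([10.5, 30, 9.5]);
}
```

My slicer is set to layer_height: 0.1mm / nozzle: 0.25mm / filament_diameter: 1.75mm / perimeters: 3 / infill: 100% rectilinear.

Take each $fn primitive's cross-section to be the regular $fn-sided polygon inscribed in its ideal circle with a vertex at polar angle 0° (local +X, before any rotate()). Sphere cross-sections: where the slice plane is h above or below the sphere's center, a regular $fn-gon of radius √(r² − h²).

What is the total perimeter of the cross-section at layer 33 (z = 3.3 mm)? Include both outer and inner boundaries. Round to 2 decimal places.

At z = 3.3 mm: the r=9 cylinder contributes a regular 6-gon of circumradius 9 (perimeter = 2·6·9.000·sin(180°/6) = 54.00 mm); the cylinder at (-1, 1) is absent (z outside [3.5, 14.5]); the r=3.5 sphere at (0, 12.5) slices to a regular 6-gon of circumradius 1.418 (√(r²−h²) with h=3.2 from center) (perimeter = 2·6·1.418·sin(180°/6) = 8.51 mm); the cube at (-2.5, -0.5) is absent (z outside [3.5, 13]); Taking the union: the 2 present regions are separate (no shared area or edge), so areas and boundary lengths simply add and each stays a separate island — boundary = 62.51 mm. Overall, the cross-section has 2 separate islands. Total boundary length (outer) = 62.51 mm.

62.51 mm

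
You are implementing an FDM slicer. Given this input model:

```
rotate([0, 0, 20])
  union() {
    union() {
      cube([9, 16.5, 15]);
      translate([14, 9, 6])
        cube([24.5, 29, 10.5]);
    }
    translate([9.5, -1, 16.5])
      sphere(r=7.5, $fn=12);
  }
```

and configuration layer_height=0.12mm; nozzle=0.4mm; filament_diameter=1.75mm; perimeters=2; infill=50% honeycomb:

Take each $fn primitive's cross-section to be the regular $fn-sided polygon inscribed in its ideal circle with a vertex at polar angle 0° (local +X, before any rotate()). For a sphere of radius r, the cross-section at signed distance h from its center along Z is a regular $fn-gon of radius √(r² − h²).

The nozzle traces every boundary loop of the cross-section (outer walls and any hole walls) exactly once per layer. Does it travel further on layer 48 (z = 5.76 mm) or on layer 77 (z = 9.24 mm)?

Layer 48 (z = 5.76): the 9×16.5 cube contributes its full rectangle (perimeter 51.00 mm); the cube at (14, 9) is absent (z outside [6, 16.5]); Combining (union): only the 9×16.5 cube is present, so the union is just that shape — boundary = 51.00 mm; the sphere at (9.5, -1) is absent (|z−center|=10.740 > r=7.5); Combining (union): only the result so far is present, so the union is just that shape — boundary = 51.00 mm; (whole slice rotated 20° about Z — lengths, areas and connectivity unchanged). So its perimeter = 51.00 mm. Layer 77 (z = 9.24): the cube (footprint 9×16.5) is included at this height (perimeter 51.00 mm); the cube at (14, 9) (footprint 24.5×29) is included at this height (perimeter 107.00 mm); Merging all regions: the 2 present regions are separate (no shared area or edge), so areas and boundary lengths simply add and each stays a separate island — boundary = 158.00 mm; the sphere at (9.5, -1): section is a regular 12-gon, circumradius = √(r²−h²) = √(7.5²−7.26²) = 1.882 (perimeter = 2·12·1.882·sin(180°/12) = 11.69 mm); Merging all regions: the regions partially overlap (shared area 0.50 mm²), so the edge portions inside another operand are dropped and the merged outline is re-measured after clipping — boundary = 166.52 mm; (whole slice rotated 20° about Z — lengths, areas and connectivity unchanged). So its perimeter = 166.52 mm. Layer 77 is larger (166.52 vs 51.00 mm).

layer 77 (z = 9.24 mm)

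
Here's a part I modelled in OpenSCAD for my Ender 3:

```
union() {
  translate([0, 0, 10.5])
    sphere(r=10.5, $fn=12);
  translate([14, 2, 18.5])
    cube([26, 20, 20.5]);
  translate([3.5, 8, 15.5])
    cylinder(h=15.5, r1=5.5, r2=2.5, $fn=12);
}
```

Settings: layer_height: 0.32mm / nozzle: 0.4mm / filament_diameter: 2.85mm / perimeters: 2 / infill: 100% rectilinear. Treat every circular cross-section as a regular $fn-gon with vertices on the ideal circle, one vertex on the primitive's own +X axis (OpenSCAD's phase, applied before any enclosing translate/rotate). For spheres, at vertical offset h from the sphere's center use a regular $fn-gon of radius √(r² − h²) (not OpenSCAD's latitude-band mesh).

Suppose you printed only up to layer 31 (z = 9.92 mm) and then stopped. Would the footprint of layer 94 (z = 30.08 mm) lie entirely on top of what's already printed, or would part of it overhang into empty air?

Compare the two slices. At z = 9.92: the sphere: section is a regular 12-gon, circumradius = √(r²−h²) = √(10.5²−0.58²) = 10.484 (area = (12/2)·10.484²·sin(360°/12) = 329.74 mm²); the cube at (14, 2) does not reach this height (z outside [18.5, 39]); the cone at (3.5, 8) is not intersected at this z (z outside [15.5, 31]); Merging all regions: only the r=10.5 sphere is present, so the union is just that shape — area = 329.74 mm². At z = 30.08: the sphere is absent (|z−center|=19.580 > r=10.5); the cube at (14, 2) is present — its section is the full 26×20 rectangle (area 520.00 mm²); the cone at (3.5, 8) (r1=5.5→r2=2.5) has section circumradius 2.678 here — a regular 12-gon (area = (12/2)·2.678²·sin(360°/12) = 21.52 mm²); Combining (union): the 2 present regions are separate (no shared area or edge), so areas and boundary lengths simply add and each stays a separate island — area = 541.52 mm². Checking containment: at z = 30.08 the cross-section extends beyond the z = 9.92 cross-section by about 523.63 mm².

part overhangs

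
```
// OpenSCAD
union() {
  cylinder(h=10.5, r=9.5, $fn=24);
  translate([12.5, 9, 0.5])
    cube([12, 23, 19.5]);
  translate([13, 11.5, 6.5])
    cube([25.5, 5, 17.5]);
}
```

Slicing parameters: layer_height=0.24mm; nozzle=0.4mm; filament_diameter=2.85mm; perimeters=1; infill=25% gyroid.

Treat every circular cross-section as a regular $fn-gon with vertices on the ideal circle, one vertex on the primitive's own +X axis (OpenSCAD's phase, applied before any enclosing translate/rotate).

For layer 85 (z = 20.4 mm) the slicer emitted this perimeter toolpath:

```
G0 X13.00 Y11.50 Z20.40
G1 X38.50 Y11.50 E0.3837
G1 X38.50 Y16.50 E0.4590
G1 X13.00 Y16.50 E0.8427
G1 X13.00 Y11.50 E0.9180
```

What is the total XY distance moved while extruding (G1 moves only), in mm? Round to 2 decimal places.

Sum the Euclidean lengths of each G1 segment: total = 61.00 mm.

61.00 mm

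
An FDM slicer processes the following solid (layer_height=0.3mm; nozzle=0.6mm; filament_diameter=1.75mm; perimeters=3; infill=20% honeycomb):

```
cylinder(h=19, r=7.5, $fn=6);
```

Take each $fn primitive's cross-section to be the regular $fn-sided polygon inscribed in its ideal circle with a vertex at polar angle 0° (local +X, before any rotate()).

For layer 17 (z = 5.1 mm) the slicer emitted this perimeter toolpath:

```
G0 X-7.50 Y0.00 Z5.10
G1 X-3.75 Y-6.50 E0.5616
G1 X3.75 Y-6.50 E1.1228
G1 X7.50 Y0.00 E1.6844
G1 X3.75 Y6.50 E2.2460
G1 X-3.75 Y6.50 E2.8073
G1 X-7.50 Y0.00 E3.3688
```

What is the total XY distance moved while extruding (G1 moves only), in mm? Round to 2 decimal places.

Sum the Euclidean lengths of each G1 segment: total = 45.02 mm.

45.02 mm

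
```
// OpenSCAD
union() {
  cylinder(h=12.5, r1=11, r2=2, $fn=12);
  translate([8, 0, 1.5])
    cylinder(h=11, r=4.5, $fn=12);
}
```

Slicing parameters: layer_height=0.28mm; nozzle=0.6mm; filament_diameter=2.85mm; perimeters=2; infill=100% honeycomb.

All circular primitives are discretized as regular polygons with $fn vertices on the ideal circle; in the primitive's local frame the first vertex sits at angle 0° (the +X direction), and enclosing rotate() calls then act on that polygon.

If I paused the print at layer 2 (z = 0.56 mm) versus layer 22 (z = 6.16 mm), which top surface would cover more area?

layer 2 (z = 0.56 mm)

Layer 2 (z = 0.56): the cone: at t=0.045 of its height the radius interpolates to r₁+(r₂−r₁)t = 10.597, giving a regular 12-gon of that circumradius (area = (12/2)·10.597²·sin(360°/12) = 336.88 mm²); the cylinder at (8, 0) does not reach this height (z outside [1.5, 12.5]); Taking the union: only the cone is present, so the union is just that shape — area = 336.88 mm². So its area = 336.88 mm². Layer 22 (z = 6.16): the cone: at t=0.493 of its height the radius interpolates to r₁+(r₂−r₁)t = 6.565, giving a regular 12-gon of that circumradius (area = (12/2)·6.565²·sin(360°/12) = 129.29 mm²); the cylinder at (8, 0): section is a regular 12-gon, circumradius r=4.5 (area = (12/2)·4.500²·sin(360°/12) = 60.75 mm²); Merging all regions: the regions partially overlap — summed areas 190.04 mm² minus the doubly-counted overlap 13.72 mm² gives 176.32 mm² — area = 176.32 mm². So its area = 176.32 mm². Layer 2 is larger (336.88 vs 176.32 mm²).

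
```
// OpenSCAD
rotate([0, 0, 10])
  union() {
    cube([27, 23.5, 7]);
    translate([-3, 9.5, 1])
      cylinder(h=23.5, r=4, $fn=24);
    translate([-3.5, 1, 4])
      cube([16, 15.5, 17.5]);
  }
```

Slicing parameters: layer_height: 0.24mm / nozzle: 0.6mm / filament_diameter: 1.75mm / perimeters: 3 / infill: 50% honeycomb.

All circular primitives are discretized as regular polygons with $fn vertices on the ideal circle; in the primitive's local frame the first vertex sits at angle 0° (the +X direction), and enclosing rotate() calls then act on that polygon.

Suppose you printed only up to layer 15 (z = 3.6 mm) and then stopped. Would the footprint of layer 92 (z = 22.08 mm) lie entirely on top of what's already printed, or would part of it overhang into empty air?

Compare the two slices. At z = 3.6: the cube is present — its section is the full 27×23.5 rectangle (area 634.50 mm²); the r=4 cylinder at (-3, 9.5) contributes a regular 24-gon of circumradius 4 (area = (24/2)·4.000²·sin(360°/24) = 49.69 mm²); the cube at (-3.5, 1) does not reach this height (z outside [4, 21.5]); Combining (union): the regions partially overlap — summed areas 684.19 mm² minus the doubly-counted overlap 3.49 mm² gives 680.70 mm² — area = 680.70 mm²; (whole slice rotated 10° about Z — lengths, areas and connectivity unchanged). At z = 22.08: the cube is not intersected at this z (z outside [0, 7]); the r=4 cylinder at (-3, 9.5) contributes a regular 24-gon of circumradius 4 (area = (24/2)·4.000²·sin(360°/24) = 49.69 mm²); the cube at (-3.5, 1) does not reach this height (z outside [4, 21.5]); Combining (union): only the r=4 cylinder at (-3, 9.5) is present, so the union is just that shape — area = 49.69 mm²; (whole slice rotated 10° about Z — lengths, areas and connectivity unchanged). Checking containment: the cross-section at z = 22.08 is a subset of the cross-section at z = 3.6.

entirely on top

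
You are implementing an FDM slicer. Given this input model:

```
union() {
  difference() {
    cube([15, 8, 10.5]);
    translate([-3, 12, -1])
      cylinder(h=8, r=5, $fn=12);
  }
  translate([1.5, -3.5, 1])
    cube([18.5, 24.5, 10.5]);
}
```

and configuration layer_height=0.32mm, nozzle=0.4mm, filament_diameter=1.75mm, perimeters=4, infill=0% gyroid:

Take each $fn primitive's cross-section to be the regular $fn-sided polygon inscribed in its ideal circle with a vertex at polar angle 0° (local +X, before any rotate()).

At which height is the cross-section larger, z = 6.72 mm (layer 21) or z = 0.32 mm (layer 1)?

layer 21 (z = 6.72 mm)

Layer 21 (z = 6.72): the cube (footprint 15×8) is included at this height (area 120.00 mm²); the cylinder at (-3, 12): section is a regular 12-gon, circumradius r=5 (area = (12/2)·5.000²·sin(360°/12) = 75.00 mm²); Subtracting the remaining from the first: starting from the 15×8 cube (120.00 mm²), the r=5 cylinder at (-3, 12) misses the remaining region (no effect) — area = 120.00 mm²; the 18.5×24.5 cube at (1.5, -3.5) contributes its full rectangle (area 453.25 mm²); Combining (union): the regions partially overlap — summed areas 573.25 mm² minus the doubly-counted overlap 108.00 mm² gives 465.25 mm² — area = 465.25 mm². So its area = 465.25 mm². Layer 1 (z = 0.32): the 15×8 cube contributes its full rectangle (area 120.00 mm²); the r=5 cylinder at (-3, 12) gives a regular 12-gon of circumradius 5 (constant along its height) (area = (12/2)·5.000²·sin(360°/12) = 75.00 mm²); Subtracting the remaining from the first: starting from the 15×8 cube (120.00 mm²), the r=5 cylinder at (-3, 12) misses the remaining region (no effect) — area = 120.00 mm²; the cube at (1.5, -3.5) is not intersected at this z (z outside [1, 11.5]); Merging all regions: only that combined region is present, so the union is just that shape — area = 120.00 mm². So its area = 120.00 mm². Layer 21 is larger (465.25 vs 120.00 mm²).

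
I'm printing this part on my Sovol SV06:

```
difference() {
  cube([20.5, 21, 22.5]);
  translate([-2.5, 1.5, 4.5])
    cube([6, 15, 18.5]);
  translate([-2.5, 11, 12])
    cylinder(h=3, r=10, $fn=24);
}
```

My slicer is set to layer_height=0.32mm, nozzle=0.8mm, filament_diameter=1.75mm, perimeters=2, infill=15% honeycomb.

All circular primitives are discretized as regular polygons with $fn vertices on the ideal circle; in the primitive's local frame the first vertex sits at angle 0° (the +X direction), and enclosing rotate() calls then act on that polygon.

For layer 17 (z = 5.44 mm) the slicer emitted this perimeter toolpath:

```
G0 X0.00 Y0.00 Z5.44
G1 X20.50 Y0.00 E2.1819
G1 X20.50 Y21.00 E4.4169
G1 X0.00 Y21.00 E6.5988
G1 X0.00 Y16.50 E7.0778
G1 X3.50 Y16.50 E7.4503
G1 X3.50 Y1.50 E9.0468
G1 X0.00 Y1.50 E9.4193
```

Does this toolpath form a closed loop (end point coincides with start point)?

no

Start point (G0): (0.00, 0.00). End point (last G1): the path does not return to the start — open.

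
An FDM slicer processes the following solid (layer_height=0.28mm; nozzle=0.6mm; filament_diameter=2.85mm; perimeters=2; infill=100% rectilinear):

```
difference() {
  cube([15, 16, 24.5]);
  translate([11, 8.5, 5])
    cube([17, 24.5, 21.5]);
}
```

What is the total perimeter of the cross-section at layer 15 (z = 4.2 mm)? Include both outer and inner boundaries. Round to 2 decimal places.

At z = 4.2 mm: the cube is present — its section is the full 15×16 rectangle (perimeter 62.00 mm); the cube at (11, 8.5) is absent (z outside [5, 26.5]); After the difference (first − rest): none of the subtracted shapes is present at this height, so the 15×16 cube is unchanged — boundary = 62.00 mm. Overall, the cross-section is a single solid region. Total boundary length (outer) = 62.00 mm.

62.00 mm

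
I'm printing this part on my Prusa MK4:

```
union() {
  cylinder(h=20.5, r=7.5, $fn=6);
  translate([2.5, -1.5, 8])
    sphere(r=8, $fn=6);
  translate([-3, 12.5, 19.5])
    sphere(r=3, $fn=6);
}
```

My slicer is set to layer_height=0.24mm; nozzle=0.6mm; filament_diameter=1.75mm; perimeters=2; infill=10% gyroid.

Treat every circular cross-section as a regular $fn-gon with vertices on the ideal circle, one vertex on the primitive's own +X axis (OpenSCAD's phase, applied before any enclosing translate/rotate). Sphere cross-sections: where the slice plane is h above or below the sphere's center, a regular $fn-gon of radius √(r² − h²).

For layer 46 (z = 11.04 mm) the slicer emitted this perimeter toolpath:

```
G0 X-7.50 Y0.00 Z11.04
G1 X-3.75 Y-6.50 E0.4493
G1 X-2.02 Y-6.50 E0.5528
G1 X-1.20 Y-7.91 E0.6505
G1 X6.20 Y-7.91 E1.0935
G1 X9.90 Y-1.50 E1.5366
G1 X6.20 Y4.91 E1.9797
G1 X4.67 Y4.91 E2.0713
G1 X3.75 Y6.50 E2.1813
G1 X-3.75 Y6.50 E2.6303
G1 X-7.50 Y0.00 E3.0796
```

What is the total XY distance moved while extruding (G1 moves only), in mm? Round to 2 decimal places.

51.44 mm

Sum the Euclidean lengths of each G1 segment: total = 51.44 mm.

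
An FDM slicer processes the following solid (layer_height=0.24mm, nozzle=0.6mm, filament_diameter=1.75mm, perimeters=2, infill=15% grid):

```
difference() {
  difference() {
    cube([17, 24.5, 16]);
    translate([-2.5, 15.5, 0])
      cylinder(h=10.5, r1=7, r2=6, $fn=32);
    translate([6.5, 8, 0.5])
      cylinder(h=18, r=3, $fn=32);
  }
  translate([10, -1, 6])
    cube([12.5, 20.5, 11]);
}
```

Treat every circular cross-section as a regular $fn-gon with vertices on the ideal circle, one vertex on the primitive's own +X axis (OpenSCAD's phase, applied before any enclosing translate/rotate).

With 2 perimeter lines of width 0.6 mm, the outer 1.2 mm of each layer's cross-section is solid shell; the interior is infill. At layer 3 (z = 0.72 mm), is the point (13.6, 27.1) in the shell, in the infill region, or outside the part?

At z = 0.72 mm: the cube (footprint 17×24.5) is included at this height; the cone at (-2.5, 15.5): at t=0.069 of its height the radius interpolates to r₁+(r₂−r₁)t = 6.931, giving a regular 32-gon of that circumradius; the r=3 cylinder at (6.5, 8) gives a regular 32-gon of circumradius 3 (constant along its height); After the difference (first − rest): starting from the 17×24.5 cube, the cone at (-2.5, 15.5) partially overlaps it — only the 41.21 mm² overlap (of its 149.97 mm²) is removed, clipping the outline; the r=3 cylinder at (6.5, 8) lies wholly inside it (removes its full 28.09 mm² and its 18.82 mm outline becomes a hole wall) — 1 connected region with 1 hole; the cube at (10, -1) is not intersected at this z (z outside [6, 17]); After the difference (first − rest): none of the subtracted shapes is present at this height, so the result so far is unchanged — 1 connected region with 1 hole. Overall, the cross-section is one region with 1 hole. The nearest boundary edge runs (0.00, 24.50)→(17.00, 24.50); distance from the point to it = 2.60 mm. The point is not inside any of the regions above, so it lies outside the cross-section (2.60 mm from the nearest boundary).

outside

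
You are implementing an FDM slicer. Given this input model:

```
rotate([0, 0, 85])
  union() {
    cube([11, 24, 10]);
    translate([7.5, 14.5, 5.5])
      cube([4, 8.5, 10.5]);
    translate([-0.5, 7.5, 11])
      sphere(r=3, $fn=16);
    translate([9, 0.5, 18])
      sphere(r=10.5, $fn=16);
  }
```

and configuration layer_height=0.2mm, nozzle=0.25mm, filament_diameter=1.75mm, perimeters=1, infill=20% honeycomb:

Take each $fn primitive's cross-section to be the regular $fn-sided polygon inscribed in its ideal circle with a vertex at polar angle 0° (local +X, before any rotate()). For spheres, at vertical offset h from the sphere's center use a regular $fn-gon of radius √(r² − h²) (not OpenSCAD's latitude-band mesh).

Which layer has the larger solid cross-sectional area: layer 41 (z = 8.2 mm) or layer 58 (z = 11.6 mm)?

layer 41 (z = 8.2 mm)

Layer 41 (z = 8.2): the cube is present — its section is the full 11×24 rectangle (area 264.00 mm²); the 4×8.5 cube at (7.5, 14.5) contributes its full rectangle (area 34.00 mm²); the r=3 sphere at (-0.5, 7.5) slices to a regular 16-gon of circumradius 1.077 (√(r²−h²) with h=2.8 from center) (area = (16/2)·1.077²·sin(360°/16) = 3.55 mm²); the r=10.5 sphere at (9, 0.5) contributes a regular 16-gon of circumradius √(10.5²−9.8²) = 3.770 (area = (16/2)·3.770²·sin(360°/16) = 43.50 mm²); Taking the union: the regions partially overlap — summed areas 345.05 mm² minus the doubly-counted overlap 51.31 mm² gives 293.75 mm² — area = 293.75 mm²; (rotated 85° about Z; rotation is an isometry so areas/perimeters/island counts are preserved). So its area = 293.75 mm². Layer 58 (z = 11.6): the cube is not intersected at this z (z outside [0, 10]); the cube at (7.5, 14.5) is present — its section is the full 4×8.5 rectangle (area 34.00 mm²); the sphere at (-0.5, 7.5): section is a regular 16-gon, circumradius = √(r²−h²) = √(3²−0.6²) = 2.939 (area = (16/2)·2.939²·sin(360°/16) = 26.45 mm²); the r=10.5 sphere at (9, 0.5) slices to a regular 16-gon of circumradius 8.324 (√(r²−h²) with h=6.4 from center) (area = (16/2)·8.324²·sin(360°/16) = 212.13 mm²); Taking the union: the 3 present regions are separate (no shared area or edge), so areas and boundary lengths simply add and each stays a separate island — area = 272.58 mm²; (rotated 85° about Z; rotation is an isometry so areas/perimeters/island counts are preserved). So its area = 272.58 mm². Layer 41 is larger (293.75 vs 272.58 mm²).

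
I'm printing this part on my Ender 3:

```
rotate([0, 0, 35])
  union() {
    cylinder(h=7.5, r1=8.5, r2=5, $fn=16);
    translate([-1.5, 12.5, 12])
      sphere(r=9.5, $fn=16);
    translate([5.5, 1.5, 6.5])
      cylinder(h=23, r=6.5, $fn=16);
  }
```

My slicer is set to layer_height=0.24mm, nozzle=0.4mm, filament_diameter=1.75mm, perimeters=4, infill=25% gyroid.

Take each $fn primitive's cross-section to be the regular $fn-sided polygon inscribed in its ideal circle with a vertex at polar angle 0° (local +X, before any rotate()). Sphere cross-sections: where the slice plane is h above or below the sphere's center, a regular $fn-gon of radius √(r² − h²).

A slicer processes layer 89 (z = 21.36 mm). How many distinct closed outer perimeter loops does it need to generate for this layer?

2

At z = 21.36 mm: the cone is not intersected at this z (z outside [0, 7.5]); the sphere at (-1.5, 12.5): section is a regular 16-gon, circumradius = √(r²−h²) = √(9.5²−9.36²) = 1.625; the r=6.5 cylinder at (5.5, 1.5) contributes a regular 16-gon of circumradius 6.5; Merging all regions: the 2 present regions are separate (no shared area or edge), so areas and boundary lengths simply add and each stays a separate island — 2 connected regions; (whole slice rotated 35° about Z — lengths, areas and connectivity unchanged). The result has 2 disconnected regions.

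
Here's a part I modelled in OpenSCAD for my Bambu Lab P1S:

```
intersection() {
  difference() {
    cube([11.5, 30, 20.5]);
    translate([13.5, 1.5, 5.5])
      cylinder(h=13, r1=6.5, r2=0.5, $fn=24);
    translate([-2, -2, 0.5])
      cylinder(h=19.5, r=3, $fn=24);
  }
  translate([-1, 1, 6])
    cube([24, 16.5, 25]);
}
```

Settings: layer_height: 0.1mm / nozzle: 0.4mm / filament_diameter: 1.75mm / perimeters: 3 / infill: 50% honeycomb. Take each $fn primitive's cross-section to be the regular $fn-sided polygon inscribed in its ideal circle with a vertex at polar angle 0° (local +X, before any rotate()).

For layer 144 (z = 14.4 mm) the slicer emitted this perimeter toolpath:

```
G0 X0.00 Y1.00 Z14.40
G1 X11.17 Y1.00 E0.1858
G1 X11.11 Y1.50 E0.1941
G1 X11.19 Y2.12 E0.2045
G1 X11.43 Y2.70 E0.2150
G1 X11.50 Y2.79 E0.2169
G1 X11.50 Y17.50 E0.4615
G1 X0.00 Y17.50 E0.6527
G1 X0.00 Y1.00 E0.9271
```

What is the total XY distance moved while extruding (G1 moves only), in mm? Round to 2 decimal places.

Sum the Euclidean lengths of each G1 segment: total = 55.75 mm.

55.75 mm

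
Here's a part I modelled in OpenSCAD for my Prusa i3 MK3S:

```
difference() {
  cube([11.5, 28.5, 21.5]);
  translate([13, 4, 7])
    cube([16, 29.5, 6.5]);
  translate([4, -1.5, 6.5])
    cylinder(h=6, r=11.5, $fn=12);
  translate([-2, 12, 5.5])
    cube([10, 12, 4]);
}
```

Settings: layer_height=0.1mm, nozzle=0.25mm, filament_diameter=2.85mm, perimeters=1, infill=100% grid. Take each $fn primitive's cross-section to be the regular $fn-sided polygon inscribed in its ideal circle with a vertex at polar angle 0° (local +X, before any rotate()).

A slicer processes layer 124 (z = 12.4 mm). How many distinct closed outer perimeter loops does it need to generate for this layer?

At z = 12.4 mm: the 11.5×28.5 cube contributes its full rectangle; the 16×29.5 cube at (13, 4) contributes its full rectangle; the r=11.5 cylinder at (4, -1.5) gives a regular 12-gon of circumradius 11.5 (constant along its height); the cube at (-2, 12) is absent (z outside [5.5, 9.5]); Subtracting the remaining from the first: starting from the 11.5×28.5 cube, the 16×29.5 cube at (13, 4) misses the remaining region (no effect); the r=11.5 cylinder at (4, -1.5) partially overlaps it — only the 104.20 mm² overlap (of its 396.75 mm²) is removed, clipping the outline — 1 connected region. The result has 1 disconnected region.

1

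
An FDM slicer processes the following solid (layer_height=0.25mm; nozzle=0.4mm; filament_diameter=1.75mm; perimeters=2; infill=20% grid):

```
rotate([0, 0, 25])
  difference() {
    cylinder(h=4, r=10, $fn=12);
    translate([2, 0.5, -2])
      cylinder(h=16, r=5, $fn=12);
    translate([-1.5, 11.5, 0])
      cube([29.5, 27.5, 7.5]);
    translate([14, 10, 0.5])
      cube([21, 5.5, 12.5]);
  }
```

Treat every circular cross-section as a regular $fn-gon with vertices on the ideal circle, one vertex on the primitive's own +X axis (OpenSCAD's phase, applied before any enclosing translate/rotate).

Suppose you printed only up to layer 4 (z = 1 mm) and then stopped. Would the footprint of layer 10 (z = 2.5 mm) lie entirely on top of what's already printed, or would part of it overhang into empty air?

Compare the two slices. At z = 1: the r=10 cylinder gives a regular 12-gon of circumradius 10 (constant along its height) (area = (12/2)·10.000²·sin(360°/12) = 300.00 mm²); the r=5 cylinder at (2, 0.5) contributes a regular 12-gon of circumradius 5 (area = (12/2)·5.000²·sin(360°/12) = 75.00 mm²); the cube at (-1.5, 11.5) (footprint 29.5×27.5) is included at this height (area 811.25 mm²); the cube at (14, 10) is present — its section is the full 21×5.5 rectangle (area 115.50 mm²); After the difference (first − rest): starting from the r=10 cylinder (300.00 mm²), the r=5 cylinder at (2, 0.5) lies wholly inside it (removes its full 75.00 mm² and its 31.06 mm outline becomes a hole wall); the 29.5×27.5 cube at (-1.5, 11.5) misses the remaining region (no effect); the 21×5.5 cube at (14, 10) misses the remaining region (no effect) — area = 225.00 mm²; (whole slice rotated 25° about Z — lengths, areas and connectivity unchanged). At z = 2.5: the r=10 cylinder contributes a regular 12-gon of circumradius 10 (area = (12/2)·10.000²·sin(360°/12) = 300.00 mm²); the cylinder at (2, 0.5): section is a regular 12-gon, circumradius r=5 (area = (12/2)·5.000²·sin(360°/12) = 75.00 mm²); the cube at (-1.5, 11.5) is present — its section is the full 29.5×27.5 rectangle (area 811.25 mm²); the cube at (14, 10) is present — its section is the full 21×5.5 rectangle (area 115.50 mm²); Taking the first minus the rest: starting from the r=10 cylinder (300.00 mm²), the r=5 cylinder at (2, 0.5) lies wholly inside it (removes its full 75.00 mm² and its 31.06 mm outline becomes a hole wall); the 29.5×27.5 cube at (-1.5, 11.5) misses the remaining region (no effect); the 21×5.5 cube at (14, 10) misses the remaining region (no effect) — area = 225.00 mm²; (whole slice rotated 25° about Z — lengths, areas and connectivity unchanged). Checking containment: the cross-section at z = 2.5 is a subset of the cross-section at z = 1.

entirely on top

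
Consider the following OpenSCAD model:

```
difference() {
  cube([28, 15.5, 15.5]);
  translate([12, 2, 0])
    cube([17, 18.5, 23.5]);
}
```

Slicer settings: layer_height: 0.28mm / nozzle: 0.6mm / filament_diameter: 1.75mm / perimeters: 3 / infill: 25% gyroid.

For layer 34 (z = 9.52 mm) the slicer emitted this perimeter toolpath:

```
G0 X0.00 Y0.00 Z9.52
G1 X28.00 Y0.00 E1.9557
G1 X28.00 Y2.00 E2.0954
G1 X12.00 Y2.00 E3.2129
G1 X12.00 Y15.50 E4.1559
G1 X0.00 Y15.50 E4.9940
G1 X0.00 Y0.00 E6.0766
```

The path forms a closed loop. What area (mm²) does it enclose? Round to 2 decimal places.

Apply the shoelace formula to the sequence of (X, Y) vertices; enclosed area = 218.00 mm².

218.00 mm²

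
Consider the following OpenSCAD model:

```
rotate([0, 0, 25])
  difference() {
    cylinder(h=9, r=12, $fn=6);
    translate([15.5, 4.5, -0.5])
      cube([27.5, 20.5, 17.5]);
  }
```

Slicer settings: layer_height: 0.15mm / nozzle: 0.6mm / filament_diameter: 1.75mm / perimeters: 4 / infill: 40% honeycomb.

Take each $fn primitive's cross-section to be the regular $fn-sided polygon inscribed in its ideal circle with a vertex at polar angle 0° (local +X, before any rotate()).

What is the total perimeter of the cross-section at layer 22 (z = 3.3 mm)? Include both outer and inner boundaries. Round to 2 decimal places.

At z = 3.3 mm: the r=12 cylinder gives a regular 6-gon of circumradius 12 (constant along its height) (perimeter = 2·6·12.000·sin(180°/6) = 72.00 mm); the 27.5×20.5 cube at (15.5, 4.5) contributes its full rectangle (perimeter 96.00 mm); After the difference (first − rest): starting from the r=12 cylinder, the 27.5×20.5 cube at (15.5, 4.5) misses the remaining region (no effect) — boundary = 72.00 mm; (rotated 25° about Z; rotation is an isometry so areas/perimeters/island counts are preserved). Overall, the cross-section is a single solid region. Total boundary length (outer) = 72.00 mm.

72.00 mm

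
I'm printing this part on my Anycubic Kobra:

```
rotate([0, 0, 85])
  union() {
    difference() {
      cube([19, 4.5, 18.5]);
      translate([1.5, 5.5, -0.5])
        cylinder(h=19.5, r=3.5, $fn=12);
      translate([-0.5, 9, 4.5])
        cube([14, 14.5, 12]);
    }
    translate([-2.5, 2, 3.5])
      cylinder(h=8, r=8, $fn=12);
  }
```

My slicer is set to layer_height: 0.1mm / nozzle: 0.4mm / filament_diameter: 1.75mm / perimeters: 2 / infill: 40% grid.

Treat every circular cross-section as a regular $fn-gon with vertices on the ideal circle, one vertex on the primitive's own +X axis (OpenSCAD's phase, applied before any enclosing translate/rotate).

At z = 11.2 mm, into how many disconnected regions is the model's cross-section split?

1

At z = 11.2 mm: the 19×4.5 cube contributes its full rectangle; the r=3.5 cylinder at (1.5, 5.5) gives a regular 12-gon of circumradius 3.5 (constant along its height); the 14×14.5 cube at (-0.5, 9) contributes its full rectangle; Subtracting the remaining from the first: starting from the 19×4.5 cube, the r=3.5 cylinder at (1.5, 5.5) partially overlaps it — only the 9.27 mm² overlap (of its 36.75 mm²) is removed, clipping the outline; the 14×14.5 cube at (-0.5, 9) misses the remaining region (no effect) — 1 connected region; the cylinder at (-2.5, 2): section is a regular 12-gon, circumradius r=8; Taking the union: the regions partially overlap (shared area 14.11 mm²), so overlapping operands fuse into one piece — 1 connected region; (rotated 85° about Z; rotation is an isometry so areas/perimeters/island counts are preserved). The result has 1 disconnected region.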